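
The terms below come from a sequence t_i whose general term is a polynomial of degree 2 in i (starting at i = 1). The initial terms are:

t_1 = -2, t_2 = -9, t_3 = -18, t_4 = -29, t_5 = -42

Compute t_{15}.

1st diffs: -7, -9, -11, -13.
2nd diffs: -2, -2, -2 (constant).
So t_i = -i^2 - 4i + 3.
Evaluating at i = 15 gives t_{15} = -282.

-282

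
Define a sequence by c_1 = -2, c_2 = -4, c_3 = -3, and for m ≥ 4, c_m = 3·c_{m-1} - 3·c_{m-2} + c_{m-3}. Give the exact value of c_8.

Step forward from the initial values:
c_4 = 1  c_5 = 8  c_6 = 18  c_7 = 31  c_8 = 47.

47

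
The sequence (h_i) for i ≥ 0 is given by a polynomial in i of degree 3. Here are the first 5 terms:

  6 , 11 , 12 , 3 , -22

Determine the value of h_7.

1st diffs: 5, 1, -9, -25.
2nd diffs: -4, -10, -16.
3rd diffs: -6, -6 (constant).
So h_i = -i^3 + i^2 + 5i + 6.
Evaluating at i = 7 gives h_7 = -253.

-253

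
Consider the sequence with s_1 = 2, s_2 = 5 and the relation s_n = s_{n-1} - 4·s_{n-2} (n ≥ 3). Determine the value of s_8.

Compute successive terms:
s_3 = -3; s_4 = -23; s_5 = -11; s_6 = 81; s_7 = 125; s_8 = -199.

-199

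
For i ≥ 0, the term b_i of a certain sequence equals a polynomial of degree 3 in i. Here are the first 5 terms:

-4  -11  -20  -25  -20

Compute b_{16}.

3004

1st diffs: -7, -9, -5, 5.
2nd diffs: -2, 4, 10.
3rd diffs: 6, 6 (constant).
Newton forward-difference form: b_i = -4 + (-7)·C(i,1) + (-2)·C(i,2) + 6·C(i,3).
At i = 16: i = 16, so b_{16} = -4 - 112 - 240 + 3360 = 3004.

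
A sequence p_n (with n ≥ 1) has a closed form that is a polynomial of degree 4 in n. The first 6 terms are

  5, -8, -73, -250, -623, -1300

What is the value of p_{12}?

1st diffs: -13, -65, -177, -373, -677.
2nd diffs: -52, -112, -196, -304.
3rd diffs: -60, -84, -108.
4th diffs: -24, -24 (constant).
Newton forward-difference form: p_n = 5 + (-13)·C(n-1,1) + (-52)·C(n-1,2) + (-60)·C(n-1,3) + (-24)·C(n-1,4).
At n = 12: n-1 = 11, so p_{12} = 5 - 143 - 2860 - 9900 - 7920 = -20818.

-20818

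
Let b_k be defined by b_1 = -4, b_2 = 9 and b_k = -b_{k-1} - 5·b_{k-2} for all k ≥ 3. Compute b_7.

Applying the relation repeatedly:
b_3 = 11;  b_4 = -56;  b_5 = 1;  b_6 = 279;  b_7 = -284.

-284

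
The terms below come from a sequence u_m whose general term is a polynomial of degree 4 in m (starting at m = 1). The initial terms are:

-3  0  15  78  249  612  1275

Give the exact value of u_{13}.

20625

1st diffs: 3, 15, 63, 171, 363, 663.
2nd diffs: 12, 48, 108, 192, 300.
3rd diffs: 36, 60, 84, 108.
4th diffs: 24, 24, 24 (constant).
Newton forward-difference form: u_m = -3 + 3·C(m-1,1) + 12·C(m-1,2) + 36·C(m-1,3) + 24·C(m-1,4).
At m = 13: m-1 = 12, so u_{13} = -3 + 36 + 792 + 7920 + 11880 = 20625.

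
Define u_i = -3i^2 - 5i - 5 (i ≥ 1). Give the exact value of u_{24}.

u_{24} = -3·24^2 - 5·24 - 5 = -1853.

-1853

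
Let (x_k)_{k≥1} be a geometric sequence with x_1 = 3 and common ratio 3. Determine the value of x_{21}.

x_k = 3·3^(k-1).
x_{21} = 3·3^20 = 10460353203.

10460353203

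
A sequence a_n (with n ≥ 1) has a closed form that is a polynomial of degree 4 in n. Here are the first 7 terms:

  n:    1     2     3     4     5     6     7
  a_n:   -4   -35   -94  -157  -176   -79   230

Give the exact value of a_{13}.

14936

1st diffs: -31, -59, -63, -19, 97, 309.
2nd diffs: -28, -4, 44, 116, 212.
3rd diffs: 24, 48, 72, 96.
4th diffs: 24, 24, 24 (constant).
Newton forward-difference form: a_n = -4 + (-31)·C(n-1,1) + (-28)·C(n-1,2) + 24·C(n-1,3) + 24·C(n-1,4).
At n = 13: n-1 = 12, so a_{13} = -4 - 372 - 1848 + 5280 + 11880 = 14936.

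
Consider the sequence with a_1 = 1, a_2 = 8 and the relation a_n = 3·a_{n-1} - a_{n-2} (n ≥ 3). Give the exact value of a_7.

1097

Iterate the recurrence:
a_3 = 23, a_4 = 61, a_5 = 160, a_6 = 419, a_7 = 1097.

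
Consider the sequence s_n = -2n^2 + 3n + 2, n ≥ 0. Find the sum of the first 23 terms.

Over n = 0..22: Σn = 253, Σn² = 3795.
Total = (-2)·3795 + (3)·253 + (2)·23 = -6785.

-6785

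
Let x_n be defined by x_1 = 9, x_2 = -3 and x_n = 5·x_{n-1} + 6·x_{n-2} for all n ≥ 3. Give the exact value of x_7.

x_3 = 39;  x_4 = 177;  x_5 = 1119;  x_6 = 6657;  x_7 = 39999.
(Characteristic roots are 6 and -1.)

39999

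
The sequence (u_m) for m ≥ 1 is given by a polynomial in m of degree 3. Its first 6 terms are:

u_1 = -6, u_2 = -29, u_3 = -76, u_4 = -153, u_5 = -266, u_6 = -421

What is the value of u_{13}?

1st diffs: -23, -47, -77, -113, -155.
2nd diffs: -24, -30, -36, -42.
3rd diffs: -6, -6, -6 (constant).
Newton forward-difference form: u_m = -6 + (-23)·C(m-1,1) + (-24)·C(m-1,2) + (-6)·C(m-1,3).
At m = 13: m-1 = 12, so u_{13} = -6 - 276 - 1584 - 1320 = -3186.

-3186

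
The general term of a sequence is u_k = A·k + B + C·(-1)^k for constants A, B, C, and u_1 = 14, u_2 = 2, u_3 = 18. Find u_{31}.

Write the equations: A + B - C = 14; 2A + B + C = 2; 3A + B - C = 18.
Subtracting the first from the second: A + 2C = -12.
Subtracting the second from the third: A - 2C = 16.
Solving: C = -7, A = 2, then B = 5.
Hence u_{31} = 2·31 + 5 + (-7)·(-1) = 74.

74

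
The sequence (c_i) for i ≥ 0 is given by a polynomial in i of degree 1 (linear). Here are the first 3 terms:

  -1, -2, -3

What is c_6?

1st diffs: -1, -1 (constant).
So c_i = -i - 1.
Evaluating at i = 6 gives c_6 = -7.

-7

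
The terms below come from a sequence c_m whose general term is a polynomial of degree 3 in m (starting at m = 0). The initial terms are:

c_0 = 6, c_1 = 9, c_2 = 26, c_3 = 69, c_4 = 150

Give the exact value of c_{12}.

3606

1st diffs: 3, 17, 43, 81.
2nd diffs: 14, 26, 38.
3rd diffs: 12, 12 (constant).
So c_m = 2m^3 + m^2 + 6.
Evaluating at m = 12 gives c_{12} = 3606.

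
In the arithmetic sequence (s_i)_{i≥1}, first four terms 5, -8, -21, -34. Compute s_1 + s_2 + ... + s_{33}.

Common difference d = -13.
s_i = 5 + (i - 1)·(-13).
s_{33} = -411; S = 33·(5 + (-411))/2 = -6699.

-6699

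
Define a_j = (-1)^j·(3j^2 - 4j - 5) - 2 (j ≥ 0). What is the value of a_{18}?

(-1)^18 = 1; 3j^2 - 4j - 5 at j=18 is 895; so a_{18} = 893.

893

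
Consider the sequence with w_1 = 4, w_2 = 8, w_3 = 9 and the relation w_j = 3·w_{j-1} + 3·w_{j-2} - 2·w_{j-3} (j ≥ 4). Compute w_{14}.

Applying the relation repeatedly:
w_4 = 43, w_5 = 140, w_6 = 531, …, w_{11} = 350108, w_{12} = 1284615, w_{13} = 4713307, w_{14} = 17293550.

17293550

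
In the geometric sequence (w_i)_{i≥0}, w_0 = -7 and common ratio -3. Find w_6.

-5103

w_i = (-7)·(-3)^(i-0).
w_6 = (-7)·(-3)^6 = -5103.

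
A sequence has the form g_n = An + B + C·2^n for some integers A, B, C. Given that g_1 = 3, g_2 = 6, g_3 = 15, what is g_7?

Write the equations: A + B + 2C = 3; 2A + B + 4C = 6; 3A + B + 8C = 15.
Subtracting the first from the second: A + 2C = 3.
Subtracting the second from the third: A + 4C = 9.
Solving: C = 3, A = -3, then B = 0.
So g_n = -3·n + 0 + 3·2^n; at n=7 this is 363.

363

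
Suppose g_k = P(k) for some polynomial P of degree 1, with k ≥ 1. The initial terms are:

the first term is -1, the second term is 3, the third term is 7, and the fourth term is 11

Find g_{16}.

59

1st diffs: 4, 4, 4 (constant).
So g_k = 4k - 5.
Evaluating at k = 16 gives g_{16} = 59.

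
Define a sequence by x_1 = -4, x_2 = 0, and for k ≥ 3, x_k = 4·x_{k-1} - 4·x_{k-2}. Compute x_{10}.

Compute successive terms:
x_3 = 16; x_4 = 64; x_5 = 192; x_6 = 512; x_7 = 1280; x_8 = 3072; x_9 = 7168; x_{10} = 16384.
(Characteristic roots are 2 and 2.)

16384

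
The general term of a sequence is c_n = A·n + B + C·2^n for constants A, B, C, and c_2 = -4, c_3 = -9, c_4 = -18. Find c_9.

Write the equations: 2A + B + 4C = -4; 3A + B + 8C = -9; 4A + B + 16C = -18.
Subtracting the first from the second: A + 4C = -5.
Subtracting the second from the third: A + 8C = -9.
Solving: C = -1, A = -1, then B = 2.
So c_n = -1·n + 2 + (-1)·2^n; at n=9 this is -519.

-519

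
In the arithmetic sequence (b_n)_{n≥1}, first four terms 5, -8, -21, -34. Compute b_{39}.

-489

Common difference d = -13.
b_n = 5 + (n - 1)·(-13).
b_{39} = 5 + 38·(-13) = -489.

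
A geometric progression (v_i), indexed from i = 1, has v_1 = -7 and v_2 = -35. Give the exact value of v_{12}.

Common ratio r = 5.
v_i = (-7)·5^(i-1).
v_{12} = (-7)·5^11 = -341796875.

-341796875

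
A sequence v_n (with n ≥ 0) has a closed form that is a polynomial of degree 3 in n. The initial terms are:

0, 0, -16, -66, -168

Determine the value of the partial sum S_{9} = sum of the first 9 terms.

1st diffs: 0, -16, -50, -102.
2nd diffs: -16, -34, -52.
3rd diffs: -18, -18 (constant).
Newton forward-difference form: v_n = (-16)·C(n,2) + (-18)·C(n,3).
Continuing: -340, -600, -966, -1456.
Summing n = 0..8 (9 terms) gives -3612.

-3612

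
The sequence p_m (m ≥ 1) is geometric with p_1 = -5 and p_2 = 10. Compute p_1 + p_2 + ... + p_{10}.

Common ratio r = -2.
p_m = (-5)·(-2)^(m-1).
S = (-5)·((-2)^10 - 1)/(-2 - 1) = (-5)·(1024 - 1)/(-3) = 1705.

1705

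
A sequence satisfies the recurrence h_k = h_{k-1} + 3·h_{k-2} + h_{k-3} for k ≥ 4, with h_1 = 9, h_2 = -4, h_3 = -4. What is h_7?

-124

Compute successive terms:
h_4 = -7;  h_5 = -23;  h_6 = -48;  h_7 = -124.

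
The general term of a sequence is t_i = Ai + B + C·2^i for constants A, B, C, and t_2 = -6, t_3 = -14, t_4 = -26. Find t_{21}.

The three given values yield: 2A + B + 4C = -6; 3A + B + 8C = -14; 4A + B + 16C = -26.
Subtracting the first from the second: A + 4C = -8.
Subtracting the second from the third: A + 8C = -12.
Solving: C = -1, A = -4, then B = 6.
Therefore t_{21} = -84 + 6 + (-1)·2097152 = -2097230.

-2097230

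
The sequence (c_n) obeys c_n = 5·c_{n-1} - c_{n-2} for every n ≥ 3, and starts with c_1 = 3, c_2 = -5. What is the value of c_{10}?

-1633695

Compute successive terms:
c_3 = -28; c_4 = -135; c_5 = -647; c_6 = -3100; c_7 = -14853; c_8 = -71165; c_9 = -340972; c_{10} = -1633695.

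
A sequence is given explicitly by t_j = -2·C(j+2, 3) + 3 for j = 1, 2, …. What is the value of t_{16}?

-1629

C(18, 3) = 816, so t_{16} = -1629.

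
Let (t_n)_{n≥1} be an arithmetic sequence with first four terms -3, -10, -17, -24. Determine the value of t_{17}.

Common difference d = -7.
t_n = -3 + (n - 1)·(-7).
t_{17} = -3 + 16·(-7) = -115.

-115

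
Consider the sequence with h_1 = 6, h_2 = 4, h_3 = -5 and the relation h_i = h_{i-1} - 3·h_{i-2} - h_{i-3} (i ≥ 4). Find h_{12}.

Step forward from the initial values:
h_4 = -23, h_5 = -12, h_6 = 62, h_7 = 121, h_8 = -53, h_9 = -478, h_{10} = -440, h_{11} = 1047, h_{12} = 2845.

2845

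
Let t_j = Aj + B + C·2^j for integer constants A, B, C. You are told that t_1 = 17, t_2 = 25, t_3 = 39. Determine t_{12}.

12321

At j = 1, 2, 3: A + B + 2C = 17; 2A + B + 4C = 25; 3A + B + 8C = 39.
Subtracting the first from the second: A + 2C = 8.
Subtracting the second from the third: A + 4C = 14.
Solving: C = 3, A = 2, then B = 9.
So t_j = 2·j + 9 + 3·2^j; at j=12 this is 12321.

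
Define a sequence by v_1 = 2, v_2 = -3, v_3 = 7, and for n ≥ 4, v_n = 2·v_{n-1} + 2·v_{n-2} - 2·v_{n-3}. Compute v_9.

876

Iterate the recurrence:
v_4 = 4  v_5 = 28  v_6 = 50  v_7 = 148  v_8 = 340  v_9 = 876.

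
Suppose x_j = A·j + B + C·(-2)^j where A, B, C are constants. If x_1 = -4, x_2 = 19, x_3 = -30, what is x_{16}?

262133

Plug in j = 1, 2, 3: A + B - 2C = -4; 2A + B + 4C = 19; 3A + B - 8C = -30.
Subtracting the first from the second: A + 6C = 23.
Subtracting the second from the third: A - 12C = -49.
Solving: C = 4, A = -1, then B = 5.
Therefore x_{16} = -16 + 5 + 4·65536 = 262133.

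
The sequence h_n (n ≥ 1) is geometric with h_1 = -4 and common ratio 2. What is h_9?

-1024

h_n = (-4)·2^(n-1).
h_9 = (-4)·2^8 = -1024.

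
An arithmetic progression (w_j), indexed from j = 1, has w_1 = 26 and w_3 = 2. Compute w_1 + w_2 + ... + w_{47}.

-11750

Common difference d = (2 - 26) / (3 - 1) = -12.
w_j = 26 + (j - 1)·(-12).
w_{47} = -526; S = 47·(26 + (-526))/2 = -11750.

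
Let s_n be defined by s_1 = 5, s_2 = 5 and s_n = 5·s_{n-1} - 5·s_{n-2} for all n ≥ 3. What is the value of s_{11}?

-328125

Step forward from the initial values:
s_3 = 0;  s_4 = -25;  s_5 = -125;  s_6 = -500;  s_7 = -1875;  s_8 = -6875;  s_9 = -25000;  s_{10} = -90625;  s_{11} = -328125.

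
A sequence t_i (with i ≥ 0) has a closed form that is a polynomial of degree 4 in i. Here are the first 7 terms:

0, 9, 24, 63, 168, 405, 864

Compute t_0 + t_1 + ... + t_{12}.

46176

1st diffs: 9, 15, 39, 105, 237, 459.
2nd diffs: 6, 24, 66, 132, 222.
3rd diffs: 18, 42, 66, 90.
4th diffs: 24, 24, 24 (constant).
So t_i = i^4 - 3i^3 + 5i^2 + 6i.
Continuing: …, 1659, 2928, 4833, 7560, …, t_{12} = 16344.
Summing i = 0..12 (13 terms) gives 46176.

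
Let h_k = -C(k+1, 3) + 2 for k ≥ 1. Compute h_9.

C(10, 3) = 120, so h_9 = -118.

-118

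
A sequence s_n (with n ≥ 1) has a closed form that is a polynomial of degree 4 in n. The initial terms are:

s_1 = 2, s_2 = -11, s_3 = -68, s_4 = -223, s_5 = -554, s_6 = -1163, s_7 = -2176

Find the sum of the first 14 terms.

-119273

1st diffs: -13, -57, -155, -331, -609, -1013.
2nd diffs: -44, -98, -176, -278, -404.
3rd diffs: -54, -78, -102, -126.
4th diffs: -24, -24, -24 (constant).
Newton forward-difference form: s_n = 2 + (-13)·C(n-1,1) + (-44)·C(n-1,2) + (-54)·C(n-1,3) + (-24)·C(n-1,4).
Continuing: …, -3743, -6038, -9259, -13628, …, s_{14} = -36203.
Summing n = 1..14 (14 terms) gives -119273.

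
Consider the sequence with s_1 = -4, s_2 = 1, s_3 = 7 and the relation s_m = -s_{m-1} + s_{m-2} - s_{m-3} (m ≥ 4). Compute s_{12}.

-594

Step forward from the initial values:
s_4 = -2  s_5 = 8  s_6 = -17  s_7 = 27  s_8 = -52  s_9 = 96  s_{10} = -175  s_{11} = 323  s_{12} = -594.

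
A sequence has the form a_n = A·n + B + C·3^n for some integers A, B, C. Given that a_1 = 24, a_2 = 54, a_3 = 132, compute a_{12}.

Plug in n = 1, 2, 3: A + B + 3C = 24; 2A + B + 9C = 54; 3A + B + 27C = 132.
Subtracting the first from the second: A + 6C = 30.
Subtracting the second from the third: A + 18C = 78.
Solving: C = 4, A = 6, then B = 6.
So a_n = 6·n + 6 + 4·3^n; at n=12 this is 2125842.

2125842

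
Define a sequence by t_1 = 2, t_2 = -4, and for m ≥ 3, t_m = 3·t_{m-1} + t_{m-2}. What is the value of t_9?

Compute successive terms:
t_3 = -10;  t_4 = -34;  t_5 = -112;  t_6 = -370;  t_7 = -1222;  t_8 = -4036;  t_9 = -13330.

-13330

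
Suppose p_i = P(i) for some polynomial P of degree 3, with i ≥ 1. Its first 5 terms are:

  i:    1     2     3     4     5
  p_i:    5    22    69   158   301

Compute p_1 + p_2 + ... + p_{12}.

13722

1st diffs: 17, 47, 89, 143.
2nd diffs: 30, 42, 54.
3rd diffs: 12, 12 (constant).
Newton forward-difference form: p_i = 5 + 17·C(i-1,1) + 30·C(i-1,2) + 12·C(i-1,3).
Continuing: …, 510, 797, 1174, 1653, …, p_{12} = 3822.
Summing i = 1..12 (12 terms) gives 13722.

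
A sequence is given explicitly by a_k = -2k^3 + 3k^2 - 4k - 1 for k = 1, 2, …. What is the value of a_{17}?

-9028

a_{17} = -2·17^3 + 3·17^2 - 4·17 - 1 = -9028.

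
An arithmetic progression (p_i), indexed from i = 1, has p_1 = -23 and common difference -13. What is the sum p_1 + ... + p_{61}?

-25193

p_i = -23 + (i - 1)·(-13).
p_{61} = -803; S = 61·(-23 + (-803))/2 = -25193.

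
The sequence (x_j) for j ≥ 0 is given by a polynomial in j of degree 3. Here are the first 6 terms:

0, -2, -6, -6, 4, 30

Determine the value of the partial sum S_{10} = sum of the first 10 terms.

930

1st diffs: -2, -4, 0, 10, 26.
2nd diffs: -2, 4, 10, 16.
3rd diffs: 6, 6, 6 (constant).
Newton forward-difference form: x_j = (-2)·C(j,1) + (-2)·C(j,2) + 6·C(j,3).
Continuing: 78, 154, 264, 414.
Summing j = 0..9 (10 terms) gives 930.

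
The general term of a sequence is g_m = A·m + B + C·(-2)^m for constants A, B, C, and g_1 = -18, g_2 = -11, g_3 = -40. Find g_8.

At m = 1, 2, 3: A + B - 2C = -18; 2A + B + 4C = -11; 3A + B - 8C = -40.
Subtracting the first from the second: A + 6C = 7.
Subtracting the second from the third: A - 12C = -29.
Solving: C = 2, A = -5, then B = -9.
So g_m = -5·m + (-9) + 2·(-2)^m; at m=8 this is 463.

463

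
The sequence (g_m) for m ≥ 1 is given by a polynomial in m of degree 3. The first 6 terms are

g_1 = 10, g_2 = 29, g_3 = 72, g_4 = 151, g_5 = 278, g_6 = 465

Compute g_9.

1506

1st diffs: 19, 43, 79, 127, 187.
2nd diffs: 24, 36, 48, 60.
3rd diffs: 12, 12, 12 (constant).
Newton forward-difference form: g_m = 10 + 19·C(m-1,1) + 24·C(m-1,2) + 12·C(m-1,3).
At m = 9: m-1 = 8, so g_9 = 10 + 152 + 672 + 672 = 1506.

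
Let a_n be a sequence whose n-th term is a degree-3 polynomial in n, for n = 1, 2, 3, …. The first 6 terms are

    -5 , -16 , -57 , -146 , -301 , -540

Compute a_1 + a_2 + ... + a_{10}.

1st diffs: -11, -41, -89, -155, -239.
2nd diffs: -30, -48, -66, -84.
3rd diffs: -18, -18, -18 (constant).
Newton forward-difference form: a_n = -5 + (-11)·C(n-1,1) + (-30)·C(n-1,2) + (-18)·C(n-1,3).
Continuing: -881, -1342, -1941, -2696.
Summing n = 1..10 (10 terms) gives -7925.

-7925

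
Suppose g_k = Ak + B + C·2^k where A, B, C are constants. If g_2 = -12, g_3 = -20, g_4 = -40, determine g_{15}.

-98252

The three given values yield: 2A + B + 4C = -12; 3A + B + 8C = -20; 4A + B + 16C = -40.
Subtracting the first from the second: A + 4C = -8.
Subtracting the second from the third: A + 8C = -20.
Solving: C = -3, A = 4, then B = -8.
Hence g_{15} = 4·15 + (-8) + (-3)·32768 = -98252.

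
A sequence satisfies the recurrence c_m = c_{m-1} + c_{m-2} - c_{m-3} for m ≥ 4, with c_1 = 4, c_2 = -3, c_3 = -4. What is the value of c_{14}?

-51

Iterate the recurrence:
c_4 = -11  c_5 = -12  c_6 = -19  …  c_{11} = -36  c_{12} = -43  c_{13} = -44  c_{14} = -51.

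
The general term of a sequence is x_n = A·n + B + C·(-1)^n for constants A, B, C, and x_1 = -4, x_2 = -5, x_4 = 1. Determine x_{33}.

92

Write the equations: A + B - C = -4; 2A + B + C = -5; 4A + B + C = 1.
Subtracting the first from the second: A + 2C = -1.
Subtracting the second from the third: 2A = 6.
Solving: C = -2, A = 3, then B = -9.
So x_n = 3·n + (-9) + (-2)·(-1)^n; at n=33 this is 92.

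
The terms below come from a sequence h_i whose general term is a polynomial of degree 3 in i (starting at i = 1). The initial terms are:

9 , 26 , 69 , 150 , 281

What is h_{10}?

1st diffs: 17, 43, 81, 131.
2nd diffs: 26, 38, 50.
3rd diffs: 12, 12 (constant).
Newton forward-difference form: h_i = 9 + 17·C(i-1,1) + 26·C(i-1,2) + 12·C(i-1,3).
At i = 10: i-1 = 9, so h_{10} = 9 + 153 + 936 + 1008 = 2106.

2106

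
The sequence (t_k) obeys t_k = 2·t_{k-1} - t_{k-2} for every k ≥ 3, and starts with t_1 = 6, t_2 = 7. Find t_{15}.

20

Step forward from the initial values:
t_3 = 8; t_4 = 9; t_5 = 10; …; t_{12} = 17; t_{13} = 18; t_{14} = 19; t_{15} = 20.
(Characteristic roots are 1 and 1.)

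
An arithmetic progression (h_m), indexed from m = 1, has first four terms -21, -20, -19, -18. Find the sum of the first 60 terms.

Common difference d = 1.
h_m = -21 + (m - 1)·1.
h_{60} = 38; S = 60·(-21 + 38)/2 = 510.

510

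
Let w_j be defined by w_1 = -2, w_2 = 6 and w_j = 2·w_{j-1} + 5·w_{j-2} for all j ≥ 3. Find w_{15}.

21377522

Compute successive terms:
w_3 = 2, w_4 = 34, w_5 = 78, …, w_{12} = 520994, w_{13} = 1796398, w_{14} = 6197766, w_{15} = 21377522.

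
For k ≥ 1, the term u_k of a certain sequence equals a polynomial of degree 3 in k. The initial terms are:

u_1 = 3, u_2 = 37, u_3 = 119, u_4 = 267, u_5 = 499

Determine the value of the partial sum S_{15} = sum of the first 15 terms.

1st diffs: 34, 82, 148, 232.
2nd diffs: 48, 66, 84.
3rd diffs: 18, 18 (constant).
So u_k = 3k^3 + 6k^2 - 5k - 1.
Continuing: …, 833, 1287, 1879, 2627, …, u_{15} = 11399.
Summing k = 1..15 (15 terms) gives 50025.

50025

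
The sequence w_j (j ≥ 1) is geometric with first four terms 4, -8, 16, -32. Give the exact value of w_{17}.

262144

Common ratio r = -2.
w_j = 4·(-2)^(j-1).
w_{17} = 4·(-2)^16 = 262144.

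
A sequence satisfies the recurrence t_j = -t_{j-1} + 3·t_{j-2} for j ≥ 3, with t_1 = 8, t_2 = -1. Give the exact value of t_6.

Applying the relation repeatedly:
t_3 = 25  t_4 = -28  t_5 = 103  t_6 = -187.

-187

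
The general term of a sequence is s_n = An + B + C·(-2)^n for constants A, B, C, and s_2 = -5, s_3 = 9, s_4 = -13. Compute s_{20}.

The three given values yield: 2A + B + 4C = -5; 3A + B - 8C = 9; 4A + B + 16C = -13.
Subtracting the first from the second: A - 12C = 14.
Subtracting the second from the third: A + 24C = -22.
Solving: C = -1, A = 2, then B = -5.
Hence s_{20} = 2·20 + (-5) + (-1)·1048576 = -1048541.

-1048541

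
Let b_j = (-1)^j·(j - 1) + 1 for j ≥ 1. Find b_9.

(-1)^9 = -1; j - 1 at j=9 is 8; so b_9 = -7.

-7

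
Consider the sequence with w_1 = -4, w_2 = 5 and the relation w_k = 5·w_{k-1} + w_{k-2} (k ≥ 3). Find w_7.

15396

Step forward from the initial values:
w_3 = 21; w_4 = 110; w_5 = 571; w_6 = 2965; w_7 = 15396.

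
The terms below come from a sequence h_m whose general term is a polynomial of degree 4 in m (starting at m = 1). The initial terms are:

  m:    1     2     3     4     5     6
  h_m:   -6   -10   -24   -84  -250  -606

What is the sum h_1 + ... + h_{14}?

-88172

1st diffs: -4, -14, -60, -166, -356.
2nd diffs: -10, -46, -106, -190.
3rd diffs: -36, -60, -84.
4th diffs: -24, -24 (constant).
Newton forward-difference form: h_m = -6 + (-4)·C(m-1,1) + (-10)·C(m-1,2) + (-36)·C(m-1,3) + (-24)·C(m-1,4).
Continuing: …, -1260, -2344, -4014, -6450, …, h_{14} = -28294.
Summing m = 1..14 (14 terms) gives -88172.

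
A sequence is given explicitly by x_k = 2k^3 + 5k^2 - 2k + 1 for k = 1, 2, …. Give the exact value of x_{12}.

4153

x_{12} = 2·12^3 + 5·12^2 - 2·12 + 1 = 4153.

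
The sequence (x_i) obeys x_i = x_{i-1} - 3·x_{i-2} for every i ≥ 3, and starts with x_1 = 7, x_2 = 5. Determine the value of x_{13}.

Applying the relation repeatedly:
x_3 = -16; x_4 = -31; x_5 = 17; …; x_{10} = 365; x_{11} = 1709; x_{12} = 614; x_{13} = -4513.

-4513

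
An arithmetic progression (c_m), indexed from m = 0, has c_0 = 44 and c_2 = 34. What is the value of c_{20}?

-56

Common difference d = (34 - 44) / (2 - 0) = -5.
c_m = 44 + (m - 0)·(-5).
c_{20} = 44 + 20·(-5) = -56.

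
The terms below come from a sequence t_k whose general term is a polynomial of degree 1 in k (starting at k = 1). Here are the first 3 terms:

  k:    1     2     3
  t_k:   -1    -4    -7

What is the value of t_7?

-19

1st diffs: -3, -3 (constant).
So t_k = -3k + 2.
Evaluating at k = 7 gives t_7 = -19.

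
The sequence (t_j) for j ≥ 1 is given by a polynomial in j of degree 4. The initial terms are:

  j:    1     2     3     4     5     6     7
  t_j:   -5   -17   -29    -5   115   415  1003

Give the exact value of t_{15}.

1st diffs: -12, -12, 24, 120, 300, 588.
2nd diffs: 0, 36, 96, 180, 288.
3rd diffs: 36, 60, 84, 108.
4th diffs: 24, 24, 24 (constant).
So t_j = j^4 - 4j^3 - j^2 + 4j - 5.
Evaluating at j = 15 gives t_{15} = 36955.

36955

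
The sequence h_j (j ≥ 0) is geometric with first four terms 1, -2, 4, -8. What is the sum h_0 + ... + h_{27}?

-89478485

Common ratio r = -2.
h_j = 1·(-2)^(j-0).
S = 1·((-2)^28 - 1)/(-2 - 1) = 1·(268435456 - 1)/(-3) = -89478485.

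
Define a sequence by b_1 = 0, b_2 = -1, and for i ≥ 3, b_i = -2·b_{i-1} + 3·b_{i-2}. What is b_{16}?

b_3 = 2; b_4 = -7; b_5 = 20; …; b_{13} = 132860; b_{14} = -398581; b_{15} = 1195742; b_{16} = -3587227.
(Characteristic roots are 1 and -3.)

-3587227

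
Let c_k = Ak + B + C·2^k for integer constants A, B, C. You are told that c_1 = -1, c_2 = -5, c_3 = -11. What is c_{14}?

Plug in k = 1, 2, 3: A + B + 2C = -1; 2A + B + 4C = -5; 3A + B + 8C = -11.
Subtracting the first from the second: A + 2C = -4.
Subtracting the second from the third: A + 4C = -6.
Solving: C = -1, A = -2, then B = 3.
So c_k = -2·k + 3 + (-1)·2^k; at k=14 this is -16409.

-16409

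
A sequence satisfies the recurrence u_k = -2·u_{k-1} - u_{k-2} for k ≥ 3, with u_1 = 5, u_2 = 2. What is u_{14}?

Applying the relation repeatedly:
u_3 = -9  u_4 = 16  u_5 = -23  …  u_{11} = -65  u_{12} = 72  u_{13} = -79  u_{14} = 86.
(Characteristic roots are -1 and -1.)

86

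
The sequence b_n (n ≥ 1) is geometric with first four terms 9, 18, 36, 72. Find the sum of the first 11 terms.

Common ratio r = 2.
b_n = 9·2^(n-1).
S = 9·(2^11 - 1)/(2 - 1) = 9·(2048 - 1)/(1) = 18423.

18423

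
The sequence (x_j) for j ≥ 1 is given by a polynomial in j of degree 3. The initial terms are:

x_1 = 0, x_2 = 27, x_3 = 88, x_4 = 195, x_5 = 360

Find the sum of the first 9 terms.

1st diffs: 27, 61, 107, 165.
2nd diffs: 34, 46, 58.
3rd diffs: 12, 12 (constant).
Newton forward-difference form: x_j = 27·C(j-1,1) + 34·C(j-1,2) + 12·C(j-1,3).
Continuing: 595, 912, 1323, 1840.
Summing j = 1..9 (9 terms) gives 5340.

5340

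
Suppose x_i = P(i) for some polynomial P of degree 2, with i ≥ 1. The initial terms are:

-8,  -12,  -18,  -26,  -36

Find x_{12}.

-162

1st diffs: -4, -6, -8, -10.
2nd diffs: -2, -2, -2 (constant).
Newton forward-difference form: x_i = -8 + (-4)·C(i-1,1) + (-2)·C(i-1,2).
At i = 12: i-1 = 11, so x_{12} = -8 - 44 - 110 = -162.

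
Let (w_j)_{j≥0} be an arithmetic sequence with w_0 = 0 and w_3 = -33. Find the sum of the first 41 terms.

-9020

Common difference d = (-33 - 0) / (3 - 0) = -11.
w_j = 0 + (j - 0)·(-11).
w_{40} = -440; S = 41·(0 + (-440))/2 = -9020.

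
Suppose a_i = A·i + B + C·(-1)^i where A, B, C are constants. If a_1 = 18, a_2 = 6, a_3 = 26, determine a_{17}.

Plug in i = 1, 2, 3: A + B - C = 18; 2A + B + C = 6; 3A + B - C = 26.
Subtracting the first from the second: A + 2C = -12.
Subtracting the second from the third: A - 2C = 20.
Solving: C = -8, A = 4, then B = 6.
Hence a_{17} = 4·17 + 6 + (-8)·(-1) = 82.

82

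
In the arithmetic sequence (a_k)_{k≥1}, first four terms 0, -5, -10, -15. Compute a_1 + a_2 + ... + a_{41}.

Common difference d = -5.
a_k = 0 + (k - 1)·(-5).
a_{41} = -200; S = 41·(0 + (-200))/2 = -4100.

-4100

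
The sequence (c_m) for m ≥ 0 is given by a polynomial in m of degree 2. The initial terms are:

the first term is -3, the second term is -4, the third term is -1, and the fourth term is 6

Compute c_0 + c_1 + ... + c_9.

405

1st diffs: -1, 3, 7.
2nd diffs: 4, 4 (constant).
Newton forward-difference form: c_m = -3 + (-1)·C(m,1) + 4·C(m,2).
Continuing: …, 17, 32, 51, 74, …, c_9 = 132.
Summing m = 0..9 (10 terms) gives 405.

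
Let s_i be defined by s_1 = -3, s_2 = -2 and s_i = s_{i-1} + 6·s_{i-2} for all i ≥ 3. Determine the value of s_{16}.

-22912376

Compute successive terms:
s_3 = -20, s_4 = -32, s_5 = -152, …, s_{13} = -856040, s_{14} = -2539448, s_{15} = -7675688, s_{16} = -22912376.
(Characteristic roots are 3 and -2.)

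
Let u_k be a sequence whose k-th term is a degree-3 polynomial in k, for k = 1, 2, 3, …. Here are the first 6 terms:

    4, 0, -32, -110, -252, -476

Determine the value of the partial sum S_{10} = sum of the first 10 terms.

-7280

1st diffs: -4, -32, -78, -142, -224.
2nd diffs: -28, -46, -64, -82.
3rd diffs: -18, -18, -18 (constant).
So u_k = -3k^3 + 4k^2 + 5k - 2.
Continuing: -800, -1242, -1820, -2552.
Summing k = 1..10 (10 terms) gives -7280.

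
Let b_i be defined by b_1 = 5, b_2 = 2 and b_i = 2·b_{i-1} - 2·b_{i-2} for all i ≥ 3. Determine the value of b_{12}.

-256

Step forward from the initial values:
b_3 = -6  b_4 = -16  b_5 = -20  b_6 = -8  b_7 = 24  b_8 = 64  b_9 = 80  b_{10} = 32  b_{11} = -96  b_{12} = -256.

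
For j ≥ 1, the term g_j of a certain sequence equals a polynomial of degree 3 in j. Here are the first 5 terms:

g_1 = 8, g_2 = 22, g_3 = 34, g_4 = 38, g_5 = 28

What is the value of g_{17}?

1st diffs: 14, 12, 4, -10.
2nd diffs: -2, -8, -14.
3rd diffs: -6, -6 (constant).
Newton forward-difference form: g_j = 8 + 14·C(j-1,1) + (-2)·C(j-1,2) + (-6)·C(j-1,3).
At j = 17: j-1 = 16, so g_{17} = 8 + 224 - 240 - 3360 = -3368.

-3368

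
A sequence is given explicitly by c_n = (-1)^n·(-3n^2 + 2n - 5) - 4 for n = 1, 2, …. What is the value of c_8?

-185

(-1)^8 = 1; -3n^2 + 2n - 5 at n=8 is -181; so c_8 = -185.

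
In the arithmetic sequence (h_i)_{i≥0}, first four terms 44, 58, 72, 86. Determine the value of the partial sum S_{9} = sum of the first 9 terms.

900

Common difference d = 14.
h_i = 44 + (i - 0)·14.
h_8 = 156; S = 9·(44 + 156)/2 = 900.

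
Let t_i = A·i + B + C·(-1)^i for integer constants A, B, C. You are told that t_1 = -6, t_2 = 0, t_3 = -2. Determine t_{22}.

Plug in i = 1, 2, 3: A + B - C = -6; 2A + B + C = 0; 3A + B - C = -2.
Subtracting the first from the second: A + 2C = 6.
Subtracting the second from the third: A - 2C = -2.
Solving: C = 2, A = 2, then B = -6.
Therefore t_{22} = 44 + (-6) + 2·1 = 40.

40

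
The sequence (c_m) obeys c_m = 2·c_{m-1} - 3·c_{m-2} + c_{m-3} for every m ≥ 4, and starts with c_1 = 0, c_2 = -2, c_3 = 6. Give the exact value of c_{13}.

-764

Step forward from the initial values:
c_4 = 18; c_5 = 16; c_6 = -16; c_7 = -62; c_8 = -60; c_9 = 50; c_{10} = 218; c_{11} = 226; c_{12} = -152; c_{13} = -764.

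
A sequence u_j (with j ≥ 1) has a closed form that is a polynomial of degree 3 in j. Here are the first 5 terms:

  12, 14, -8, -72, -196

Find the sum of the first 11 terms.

1st diffs: 2, -22, -64, -124.
2nd diffs: -24, -42, -60.
3rd diffs: -18, -18 (constant).
Newton forward-difference form: u_j = 12 + 2·C(j-1,1) + (-24)·C(j-1,2) + (-18)·C(j-1,3).
Continuing: …, -398, -696, -1108, -1652, …, u_{11} = -3208.
Summing j = 1..11 (11 terms) gives -9658.

-9658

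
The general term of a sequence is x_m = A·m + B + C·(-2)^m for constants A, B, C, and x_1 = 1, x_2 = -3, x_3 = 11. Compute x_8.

-243

Write the equations: A + B - 2C = 1; 2A + B + 4C = -3; 3A + B - 8C = 11.
Subtracting the first from the second: A + 6C = -4.
Subtracting the second from the third: A - 12C = 14.
Solving: C = -1, A = 2, then B = -3.
Therefore x_8 = 16 + (-3) + (-1)·256 = -243.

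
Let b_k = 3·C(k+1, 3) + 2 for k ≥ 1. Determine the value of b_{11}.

662

C(12, 3) = 220, so b_{11} = 662.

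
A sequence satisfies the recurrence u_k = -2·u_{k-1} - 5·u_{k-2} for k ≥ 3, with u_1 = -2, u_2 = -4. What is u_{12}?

Applying the relation repeatedly:
u_3 = 18  u_4 = -16  u_5 = -58  u_6 = 196  u_7 = -102  u_8 = -776  u_9 = 2062  u_{10} = -244  u_{11} = -9822  u_{12} = 20864.

20864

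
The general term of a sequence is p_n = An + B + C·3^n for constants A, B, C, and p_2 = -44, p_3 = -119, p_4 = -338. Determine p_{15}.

At n = 2, 3, 4: 2A + B + 9C = -44; 3A + B + 27C = -119; 4A + B + 81C = -338.
Subtracting the first from the second: A + 18C = -75.
Subtracting the second from the third: A + 54C = -219.
Solving: C = -4, A = -3, then B = -2.
Hence p_{15} = -3·15 + (-2) + (-4)·14348907 = -57395675.

-57395675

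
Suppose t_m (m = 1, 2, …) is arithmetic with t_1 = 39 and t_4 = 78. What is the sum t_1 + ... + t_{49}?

17199

Common difference d = (78 - 39) / (4 - 1) = 13.
t_m = 39 + (m - 1)·13.
t_{49} = 663; S = 49·(39 + 663)/2 = 17199.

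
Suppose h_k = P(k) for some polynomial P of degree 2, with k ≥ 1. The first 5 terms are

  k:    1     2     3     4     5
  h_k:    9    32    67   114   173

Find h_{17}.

1st diffs: 23, 35, 47, 59.
2nd diffs: 12, 12, 12 (constant).
Newton forward-difference form: h_k = 9 + 23·C(k-1,1) + 12·C(k-1,2).
At k = 17: k-1 = 16, so h_{17} = 9 + 368 + 1440 = 1817.

1817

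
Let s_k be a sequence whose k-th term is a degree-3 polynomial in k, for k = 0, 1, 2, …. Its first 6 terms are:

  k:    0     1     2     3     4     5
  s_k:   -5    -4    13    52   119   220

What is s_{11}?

1st diffs: 1, 17, 39, 67, 101.
2nd diffs: 16, 22, 28, 34.
3rd diffs: 6, 6, 6 (constant).
Newton forward-difference form: s_k = -5 + 1·C(k,1) + 16·C(k,2) + 6·C(k,3).
At k = 11: k = 11, so s_{11} = -5 + 11 + 880 + 990 = 1876.

1876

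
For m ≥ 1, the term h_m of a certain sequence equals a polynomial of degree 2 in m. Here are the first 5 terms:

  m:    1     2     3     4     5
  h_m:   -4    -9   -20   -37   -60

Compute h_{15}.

1st diffs: -5, -11, -17, -23.
2nd diffs: -6, -6, -6 (constant).
So h_m = -3m^2 + 4m - 5.
Evaluating at m = 15 gives h_{15} = -620.

-620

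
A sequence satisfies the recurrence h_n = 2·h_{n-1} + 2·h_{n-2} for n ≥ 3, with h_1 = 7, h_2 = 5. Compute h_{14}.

Compute successive terms:
h_3 = 24, h_4 = 58, h_5 = 164, …, h_{11} = 67712, h_{12} = 184992, h_{13} = 505408, h_{14} = 1380800.

1380800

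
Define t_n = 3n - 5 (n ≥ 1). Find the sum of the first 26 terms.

Over n = 1..26: Σn = 351.
Total = (3)·351 + (-5)·26 = 923.

923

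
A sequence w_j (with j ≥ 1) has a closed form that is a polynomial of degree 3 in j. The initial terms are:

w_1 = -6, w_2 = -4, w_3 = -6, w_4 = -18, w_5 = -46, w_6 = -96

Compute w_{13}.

1st diffs: 2, -2, -12, -28, -50.
2nd diffs: -4, -10, -16, -22.
3rd diffs: -6, -6, -6 (constant).
So w_j = -j^3 + 4j^2 - 3j - 6.
Evaluating at j = 13 gives w_{13} = -1566.

-1566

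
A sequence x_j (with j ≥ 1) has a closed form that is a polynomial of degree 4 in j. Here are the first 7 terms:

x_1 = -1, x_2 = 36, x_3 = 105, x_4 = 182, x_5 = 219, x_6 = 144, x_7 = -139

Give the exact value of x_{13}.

1st diffs: 37, 69, 77, 37, -75, -283.
2nd diffs: 32, 8, -40, -112, -208.
3rd diffs: -24, -48, -72, -96.
4th diffs: -24, -24, -24 (constant).
So x_j = -j^4 + 6j^3 + 5j^2 - 5j - 6.
Evaluating at j = 13 gives x_{13} = -14605.

-14605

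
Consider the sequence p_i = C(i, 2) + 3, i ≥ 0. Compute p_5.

13

C(5, 2) = 10, so p_5 = 13.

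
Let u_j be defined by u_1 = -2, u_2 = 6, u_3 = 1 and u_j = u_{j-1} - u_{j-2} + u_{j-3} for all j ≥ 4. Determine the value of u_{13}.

Compute successive terms:
u_4 = -7  u_5 = -2  u_6 = 6  u_7 = 1  u_8 = -7  u_9 = -2  u_{10} = 6  u_{11} = 1  u_{12} = -7  u_{13} = -2.

-2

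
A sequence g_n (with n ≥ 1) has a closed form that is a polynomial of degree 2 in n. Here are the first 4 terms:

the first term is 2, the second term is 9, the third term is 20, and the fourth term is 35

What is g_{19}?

1st diffs: 7, 11, 15.
2nd diffs: 4, 4 (constant).
Newton forward-difference form: g_n = 2 + 7·C(n-1,1) + 4·C(n-1,2).
At n = 19: n-1 = 18, so g_{19} = 2 + 126 + 612 = 740.

740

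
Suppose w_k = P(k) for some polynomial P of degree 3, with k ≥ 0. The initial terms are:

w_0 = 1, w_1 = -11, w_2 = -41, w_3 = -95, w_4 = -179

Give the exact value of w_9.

-1259

1st diffs: -12, -30, -54, -84.
2nd diffs: -18, -24, -30.
3rd diffs: -6, -6 (constant).
So w_k = -k^3 - 6k^2 - 5k + 1.
Evaluating at k = 9 gives w_9 = -1259.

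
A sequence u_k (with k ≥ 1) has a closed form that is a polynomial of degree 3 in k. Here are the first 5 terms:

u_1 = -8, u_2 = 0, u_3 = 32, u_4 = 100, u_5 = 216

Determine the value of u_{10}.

1st diffs: 8, 32, 68, 116.
2nd diffs: 24, 36, 48.
3rd diffs: 12, 12 (constant).
Newton forward-difference form: u_k = -8 + 8·C(k-1,1) + 24·C(k-1,2) + 12·C(k-1,3).
At k = 10: k-1 = 9, so u_{10} = -8 + 72 + 864 + 1008 = 1936.

1936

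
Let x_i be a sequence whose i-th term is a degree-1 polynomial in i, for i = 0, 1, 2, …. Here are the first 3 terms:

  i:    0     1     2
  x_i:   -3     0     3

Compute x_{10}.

27

1st diffs: 3, 3 (constant).
So x_i = 3i - 3.
Evaluating at i = 10 gives x_{10} = 27.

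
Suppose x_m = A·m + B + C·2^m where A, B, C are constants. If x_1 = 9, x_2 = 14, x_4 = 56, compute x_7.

Write the equations: A + B + 2C = 9; 2A + B + 4C = 14; 4A + B + 16C = 56.
Subtracting the first from the second: A + 2C = 5.
Subtracting the second from the third: 2A + 12C = 42.
Solving: C = 4, A = -3, then B = 4.
Therefore x_7 = -21 + 4 + 4·128 = 495.

495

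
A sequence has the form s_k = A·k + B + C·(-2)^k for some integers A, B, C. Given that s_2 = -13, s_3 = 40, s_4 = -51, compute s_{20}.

At k = 2, 3, 4: 2A + B + 4C = -13; 3A + B - 8C = 40; 4A + B + 16C = -51.
Subtracting the first from the second: A - 12C = 53.
Subtracting the second from the third: A + 24C = -91.
Solving: C = -4, A = 5, then B = -7.
Therefore s_{20} = 100 + (-7) + (-4)·1048576 = -4194211.

-4194211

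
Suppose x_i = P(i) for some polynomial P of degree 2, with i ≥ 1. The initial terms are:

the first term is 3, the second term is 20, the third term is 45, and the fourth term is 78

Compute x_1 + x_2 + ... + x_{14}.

1st diffs: 17, 25, 33.
2nd diffs: 8, 8 (constant).
Newton forward-difference form: x_i = 3 + 17·C(i-1,1) + 8·C(i-1,2).
Continuing: …, 119, 168, 225, 290, …, x_{14} = 848.
Summing i = 1..14 (14 terms) gives 4501.

4501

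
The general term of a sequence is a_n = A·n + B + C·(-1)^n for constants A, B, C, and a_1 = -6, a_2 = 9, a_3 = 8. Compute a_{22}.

Write the equations: A + B - C = -6; 2A + B + C = 9; 3A + B - C = 8.
Subtracting the first from the second: A + 2C = 15.
Subtracting the second from the third: A - 2C = -1.
Solving: C = 4, A = 7, then B = -9.
Hence a_{22} = 7·22 + (-9) + 4·1 = 149.

149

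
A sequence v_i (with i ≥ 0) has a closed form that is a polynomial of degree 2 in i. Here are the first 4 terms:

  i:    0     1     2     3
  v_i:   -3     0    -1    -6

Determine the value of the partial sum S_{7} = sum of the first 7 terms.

-98

1st diffs: 3, -1, -5.
2nd diffs: -4, -4 (constant).
So v_i = -2i^2 + 5i - 3.
Continuing: -15, -28, -45.
Summing i = 0..6 (7 terms) gives -98.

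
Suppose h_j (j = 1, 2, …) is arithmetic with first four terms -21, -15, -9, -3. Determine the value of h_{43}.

231

Common difference d = 6.
h_j = -21 + (j - 1)·6.
h_{43} = -21 + 42·6 = 231.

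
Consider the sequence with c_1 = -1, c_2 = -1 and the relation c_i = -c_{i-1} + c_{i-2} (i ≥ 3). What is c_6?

-2

Applying the relation repeatedly:
c_3 = 0, c_4 = -1, c_5 = 1, c_6 = -2.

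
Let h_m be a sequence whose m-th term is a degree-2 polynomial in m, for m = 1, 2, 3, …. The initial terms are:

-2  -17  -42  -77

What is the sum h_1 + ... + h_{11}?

-2497

1st diffs: -15, -25, -35.
2nd diffs: -10, -10 (constant).
Newton forward-difference form: h_m = -2 + (-15)·C(m-1,1) + (-10)·C(m-1,2).
Continuing: …, -122, -177, -242, -317, …, h_{11} = -602.
Summing m = 1..11 (11 terms) gives -2497.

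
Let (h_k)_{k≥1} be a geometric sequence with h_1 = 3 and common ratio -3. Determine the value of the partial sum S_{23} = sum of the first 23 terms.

70607384121

h_k = 3·(-3)^(k-1).
S = 3·((-3)^23 - 1)/(-3 - 1) = 3·(-94143178827 - 1)/(-4) = 70607384121.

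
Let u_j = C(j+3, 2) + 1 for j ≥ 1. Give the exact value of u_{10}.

C(13, 2) = 78, so u_{10} = 79.

79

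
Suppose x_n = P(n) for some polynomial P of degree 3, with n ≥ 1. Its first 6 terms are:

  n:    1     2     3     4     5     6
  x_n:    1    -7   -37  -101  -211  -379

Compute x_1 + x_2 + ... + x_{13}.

-15483

1st diffs: -8, -30, -64, -110, -168.
2nd diffs: -22, -34, -46, -58.
3rd diffs: -12, -12, -12 (constant).
So x_n = -2n^3 + n^2 + 3n - 1.
Continuing: …, -617, -937, -1351, -1871, …, x_{13} = -4187.
Summing n = 1..13 (13 terms) gives -15483.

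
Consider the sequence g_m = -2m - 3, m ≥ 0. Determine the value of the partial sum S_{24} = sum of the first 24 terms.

-624

Over m = 0..23: Σm = 276.
Total = (-2)·276 + (-3)·24 = -624.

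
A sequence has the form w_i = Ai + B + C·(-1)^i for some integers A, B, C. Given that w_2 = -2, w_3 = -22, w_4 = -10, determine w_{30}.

At i = 2, 3, 4: 2A + B + C = -2; 3A + B - C = -22; 4A + B + C = -10.
Subtracting the first from the second: A - 2C = -20.
Subtracting the second from the third: A + 2C = 12.
Solving: C = 8, A = -4, then B = -2.
So w_i = -4·i + (-2) + 8·(-1)^i; at i=30 this is -114.

-114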